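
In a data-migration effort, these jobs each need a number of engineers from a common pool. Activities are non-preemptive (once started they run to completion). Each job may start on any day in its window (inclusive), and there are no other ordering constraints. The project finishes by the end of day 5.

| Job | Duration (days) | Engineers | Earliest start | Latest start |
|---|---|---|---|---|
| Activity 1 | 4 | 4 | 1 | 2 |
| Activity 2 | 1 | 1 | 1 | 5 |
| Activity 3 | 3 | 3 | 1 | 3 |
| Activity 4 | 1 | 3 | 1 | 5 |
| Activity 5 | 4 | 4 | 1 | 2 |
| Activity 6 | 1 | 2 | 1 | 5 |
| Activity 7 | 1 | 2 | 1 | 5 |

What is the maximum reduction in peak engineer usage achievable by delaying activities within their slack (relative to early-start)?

8

Early-start peak: d1:19  d2:11  d3:11  d4:8  d5:0 ⇒ 19.
Leveled (Activity 1@1, Activity 2@1, Activity 3@1, Activity 4@1, Activity 5@2, Activity 6@4, Activity 7@5): d1:11  d2:11  d3:11  d4:10  d5:6 ⇒ 11.
Reduction 19 − 11 = 8.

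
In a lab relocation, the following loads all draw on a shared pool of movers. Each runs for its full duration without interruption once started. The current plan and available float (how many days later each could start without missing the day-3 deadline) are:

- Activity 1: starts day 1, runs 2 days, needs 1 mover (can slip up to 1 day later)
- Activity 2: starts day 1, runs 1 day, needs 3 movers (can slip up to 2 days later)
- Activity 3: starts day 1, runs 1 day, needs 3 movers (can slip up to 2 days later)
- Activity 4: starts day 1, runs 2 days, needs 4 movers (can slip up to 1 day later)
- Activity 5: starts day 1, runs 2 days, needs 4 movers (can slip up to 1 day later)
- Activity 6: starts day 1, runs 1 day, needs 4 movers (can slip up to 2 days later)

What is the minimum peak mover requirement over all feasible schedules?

Early-start (Activity 1@1, Activity 2@1, Activity 3@1, Activity 4@1, Activity 5@1, Activity 6@1) gives peak 19: d1:19  d2:9  d3:0.
Shift Activity 2→3, Activity 3→3, Activity 6→3.
Schedule Activity 1@1, Activity 2@3, Activity 3@3, Activity 4@1, Activity 5@1, Activity 6@3: d1:9  d2:9  d3:10 — peak 10.
Total mover-days = 28 over 3 days ⇒ peak ≥ ⌈28/3⌉ = 10, so 10 is optimal.

10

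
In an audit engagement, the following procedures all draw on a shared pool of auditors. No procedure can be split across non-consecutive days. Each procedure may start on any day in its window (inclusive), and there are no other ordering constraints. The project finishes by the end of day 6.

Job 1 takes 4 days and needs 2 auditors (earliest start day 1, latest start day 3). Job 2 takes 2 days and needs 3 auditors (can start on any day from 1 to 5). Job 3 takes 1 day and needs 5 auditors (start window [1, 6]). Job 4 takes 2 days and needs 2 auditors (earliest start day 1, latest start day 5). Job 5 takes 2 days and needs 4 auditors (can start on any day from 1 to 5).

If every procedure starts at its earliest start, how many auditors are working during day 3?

2

At early start, day 3 has: Job 1.
Demand: 2 = 2.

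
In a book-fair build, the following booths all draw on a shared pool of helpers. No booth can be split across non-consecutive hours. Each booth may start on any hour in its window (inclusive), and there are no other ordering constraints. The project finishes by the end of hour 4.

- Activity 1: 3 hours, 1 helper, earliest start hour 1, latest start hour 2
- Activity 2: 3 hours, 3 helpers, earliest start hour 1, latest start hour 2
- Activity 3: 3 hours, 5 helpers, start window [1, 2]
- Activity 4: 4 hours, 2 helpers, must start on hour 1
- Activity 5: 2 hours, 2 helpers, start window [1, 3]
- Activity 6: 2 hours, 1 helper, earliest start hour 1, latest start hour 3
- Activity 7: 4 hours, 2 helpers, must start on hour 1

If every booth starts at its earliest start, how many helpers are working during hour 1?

At early start, hour 1 has: Activity 1, Activity 2, Activity 3, Activity 4, Activity 5, Activity 6, Activity 7.
Demand: 1 + 3 + 5 + 2 + 2 + 1 + 2 = 16.

16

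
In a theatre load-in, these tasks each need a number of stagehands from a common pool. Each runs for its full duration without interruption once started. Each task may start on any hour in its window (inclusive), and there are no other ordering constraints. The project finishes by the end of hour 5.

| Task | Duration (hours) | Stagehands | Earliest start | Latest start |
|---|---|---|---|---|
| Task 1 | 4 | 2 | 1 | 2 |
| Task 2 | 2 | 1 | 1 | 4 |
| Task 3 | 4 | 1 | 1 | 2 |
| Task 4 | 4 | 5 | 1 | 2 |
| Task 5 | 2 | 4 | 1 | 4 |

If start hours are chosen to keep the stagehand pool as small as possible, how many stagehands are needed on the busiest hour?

12

Early-start (Task 1@1, Task 2@1, Task 3@1, Task 4@1, Task 5@1) gives peak 13: h1:13  h2:13  h3:8  h4:8  h5:0.
Shift Task 5→3.
Schedule Task 1@1, Task 2@1, Task 3@1, Task 4@1, Task 5@3: h1:9  h2:9  h3:12  h4:12  h5:0 — peak 12.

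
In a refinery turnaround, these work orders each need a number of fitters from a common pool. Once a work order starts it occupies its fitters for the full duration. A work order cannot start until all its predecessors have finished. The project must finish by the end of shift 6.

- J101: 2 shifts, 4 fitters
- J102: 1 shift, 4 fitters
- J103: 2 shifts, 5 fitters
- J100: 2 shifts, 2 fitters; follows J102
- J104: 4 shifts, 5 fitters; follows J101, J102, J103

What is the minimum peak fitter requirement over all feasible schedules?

Schedule J101@1, J102@1, J103@1, J100@2, J104@3: s1:13  s2:11  s3:7  s4:5  s5:5  s6:5 — peak 13.
No arrangement of the 7 feasible schedules does better.

13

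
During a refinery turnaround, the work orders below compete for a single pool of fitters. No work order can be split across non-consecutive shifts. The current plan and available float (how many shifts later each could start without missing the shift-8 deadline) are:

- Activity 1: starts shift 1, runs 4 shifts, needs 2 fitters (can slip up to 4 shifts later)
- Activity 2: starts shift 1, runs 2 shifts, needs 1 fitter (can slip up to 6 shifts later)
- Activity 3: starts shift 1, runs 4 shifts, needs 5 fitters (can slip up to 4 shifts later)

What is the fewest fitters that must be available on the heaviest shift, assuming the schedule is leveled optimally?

5

Early-start (Activity 1@1, Activity 2@1, Activity 3@1) gives peak 8: s1:8  s2:8  s3:7  s4:7  s5:0  s6:0  s7:0  s8:0.
Shift Activity 3→5.
Schedule Activity 1@1, Activity 2@1, Activity 3@5: s1:3  s2:3  s3:2  s4:2  s5:5  s6:5  s7:5  s8:5 — peak 5.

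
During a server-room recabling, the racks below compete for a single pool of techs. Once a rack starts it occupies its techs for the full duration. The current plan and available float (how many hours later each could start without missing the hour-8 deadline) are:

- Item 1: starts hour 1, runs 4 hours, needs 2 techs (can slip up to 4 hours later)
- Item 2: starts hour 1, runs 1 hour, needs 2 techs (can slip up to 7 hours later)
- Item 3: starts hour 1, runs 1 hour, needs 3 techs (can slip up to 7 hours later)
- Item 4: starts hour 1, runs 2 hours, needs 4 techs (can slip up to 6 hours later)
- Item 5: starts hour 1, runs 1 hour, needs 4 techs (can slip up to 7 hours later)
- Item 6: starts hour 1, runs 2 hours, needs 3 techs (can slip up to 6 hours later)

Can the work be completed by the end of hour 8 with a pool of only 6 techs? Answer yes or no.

Schedule Item 1@1, Item 2@1, Item 3@2, Item 4@5, Item 5@7, Item 6@3: h1:4  h2:5  h3:5  h4:5  h5:4  h6:4  h7:4  h8:0 — peak 5 ≤ 6.

yes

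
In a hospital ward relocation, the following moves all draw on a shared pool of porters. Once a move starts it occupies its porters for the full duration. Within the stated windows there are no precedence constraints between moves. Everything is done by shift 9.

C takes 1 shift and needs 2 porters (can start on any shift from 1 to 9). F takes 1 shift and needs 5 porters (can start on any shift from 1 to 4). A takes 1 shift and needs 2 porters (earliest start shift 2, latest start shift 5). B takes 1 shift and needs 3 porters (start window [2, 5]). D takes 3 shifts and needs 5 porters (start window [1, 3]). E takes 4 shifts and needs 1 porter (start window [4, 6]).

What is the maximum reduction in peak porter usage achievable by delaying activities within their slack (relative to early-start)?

Early-start peak: s1:12  s2:10  s3:5  s4:1  s5:1  s6:1  s7:1  s8:0  s9:0 ⇒ 12.
Leveled (C@6, F@1, A@2, B@2, D@3, E@6): s1:5  s2:5  s3:5  s4:5  s5:5  s6:3  s7:1  s8:1  s9:1 ⇒ 5.
Reduction 12 − 5 = 7.

7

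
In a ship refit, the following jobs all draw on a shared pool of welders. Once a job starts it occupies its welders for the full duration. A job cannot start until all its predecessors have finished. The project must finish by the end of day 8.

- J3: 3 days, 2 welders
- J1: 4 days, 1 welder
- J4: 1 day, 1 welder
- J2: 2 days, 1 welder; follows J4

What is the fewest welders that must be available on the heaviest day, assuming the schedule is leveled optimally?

2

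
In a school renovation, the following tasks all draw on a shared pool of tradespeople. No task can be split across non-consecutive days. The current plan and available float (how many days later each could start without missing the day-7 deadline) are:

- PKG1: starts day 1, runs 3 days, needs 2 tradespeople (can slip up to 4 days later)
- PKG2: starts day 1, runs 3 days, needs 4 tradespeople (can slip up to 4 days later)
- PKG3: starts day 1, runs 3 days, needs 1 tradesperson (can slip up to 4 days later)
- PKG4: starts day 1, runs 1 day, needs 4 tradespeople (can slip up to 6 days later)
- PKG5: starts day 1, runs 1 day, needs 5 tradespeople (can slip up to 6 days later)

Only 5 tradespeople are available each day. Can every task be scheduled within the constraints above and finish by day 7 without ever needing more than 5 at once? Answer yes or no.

no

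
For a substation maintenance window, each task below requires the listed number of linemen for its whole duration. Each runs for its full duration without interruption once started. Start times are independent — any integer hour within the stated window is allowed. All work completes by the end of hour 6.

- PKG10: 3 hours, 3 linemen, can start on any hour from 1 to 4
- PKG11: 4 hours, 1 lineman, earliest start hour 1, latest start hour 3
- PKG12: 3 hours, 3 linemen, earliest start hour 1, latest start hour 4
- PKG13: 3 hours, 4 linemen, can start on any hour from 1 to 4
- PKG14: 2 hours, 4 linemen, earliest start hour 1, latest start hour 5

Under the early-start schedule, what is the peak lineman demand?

15

Early-start schedule: PKG10@1, PKG11@1, PKG12@1, PKG13@1, PKG14@1.
Load per hour: hour 1: 15, hour 2: 15, hour 3: 11, hour 4: 1, hour 5: 0, hour 6: 0.
Peak is 15.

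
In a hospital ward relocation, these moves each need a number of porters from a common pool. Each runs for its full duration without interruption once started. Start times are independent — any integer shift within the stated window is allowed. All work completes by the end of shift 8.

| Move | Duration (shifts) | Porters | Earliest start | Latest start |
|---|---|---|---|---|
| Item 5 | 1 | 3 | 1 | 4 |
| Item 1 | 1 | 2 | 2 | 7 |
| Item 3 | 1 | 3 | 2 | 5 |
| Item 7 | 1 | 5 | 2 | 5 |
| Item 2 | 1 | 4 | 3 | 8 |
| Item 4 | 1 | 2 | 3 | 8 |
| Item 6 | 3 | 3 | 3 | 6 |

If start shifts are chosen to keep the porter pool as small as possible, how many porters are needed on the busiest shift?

5

Early-start (Item 5@1, Item 1@2, Item 3@2, Item 7@2, Item 2@3, Item 4@3, Item 6@3) gives peak 10: s1:3  s2:10  s3:9  s4:3  s5:3  s6:0  s7:0  s8:0.
Shift Item 7→3, Item 2→4, Item 4→5, Item 6→5.
Schedule Item 5@1, Item 1@2, Item 3@2, Item 7@3, Item 2@4, Item 4@5, Item 6@5: s1:3  s2:5  s3:5  s4:4  s5:5  s6:3  s7:3  s8:0 — peak 5.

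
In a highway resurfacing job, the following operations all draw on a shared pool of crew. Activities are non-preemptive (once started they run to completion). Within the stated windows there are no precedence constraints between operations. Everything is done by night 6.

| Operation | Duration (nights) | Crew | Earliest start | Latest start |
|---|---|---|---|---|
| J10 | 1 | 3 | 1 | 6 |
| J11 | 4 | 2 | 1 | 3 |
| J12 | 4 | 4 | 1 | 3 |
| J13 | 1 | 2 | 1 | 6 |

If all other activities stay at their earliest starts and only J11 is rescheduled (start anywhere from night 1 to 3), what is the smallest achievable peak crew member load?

J11@1: n1:11  n2:6  n3:6  n4:6  n5:0  n6:0 → peak 11
J11@2: n1:9  n2:6  n3:6  n4:6  n5:2  n6:0 → peak 9
J11@3: n1:9  n2:4  n3:6  n4:6  n5:2  n6:2 → peak 9
Best is J11@2, peak 9.

9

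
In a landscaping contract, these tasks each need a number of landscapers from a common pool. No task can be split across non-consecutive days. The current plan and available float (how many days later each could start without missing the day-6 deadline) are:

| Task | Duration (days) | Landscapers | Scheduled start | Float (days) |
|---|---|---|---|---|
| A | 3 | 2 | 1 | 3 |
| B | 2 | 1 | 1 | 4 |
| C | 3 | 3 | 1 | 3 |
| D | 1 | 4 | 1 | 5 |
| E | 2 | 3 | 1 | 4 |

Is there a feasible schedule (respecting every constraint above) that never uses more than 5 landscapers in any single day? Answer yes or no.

Schedule A@1, B@4, C@1, D@4, E@5: d1:5  d2:5  d3:5  d4:5  d5:4  d6:3 — peak 5 ≤ 5.

yes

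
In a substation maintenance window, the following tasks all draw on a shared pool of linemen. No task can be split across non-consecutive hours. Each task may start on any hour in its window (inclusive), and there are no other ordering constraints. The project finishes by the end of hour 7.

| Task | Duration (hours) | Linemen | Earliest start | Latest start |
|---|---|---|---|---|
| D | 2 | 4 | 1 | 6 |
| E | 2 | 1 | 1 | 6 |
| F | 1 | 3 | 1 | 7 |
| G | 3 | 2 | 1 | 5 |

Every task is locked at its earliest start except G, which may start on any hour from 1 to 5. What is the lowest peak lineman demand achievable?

G@1: h1:10  h2:7  h3:2  h4:0  h5:0  h6:0  h7:0 → peak 10
G@2: h1:8  h2:7  h3:2  h4:2  h5:0  h6:0  h7:0 → peak 8
G@3: h1:8  h2:5  h3:2  h4:2  h5:2  h6:0  h7:0 → peak 8
G@4: h1:8  h2:5  h3:0  h4:2  h5:2  h6:2  h7:0 → peak 8
G@5: h1:8  h2:5  h3:0  h4:0  h5:2  h6:2  h7:2 → peak 8
Best is G@2, peak 8.

8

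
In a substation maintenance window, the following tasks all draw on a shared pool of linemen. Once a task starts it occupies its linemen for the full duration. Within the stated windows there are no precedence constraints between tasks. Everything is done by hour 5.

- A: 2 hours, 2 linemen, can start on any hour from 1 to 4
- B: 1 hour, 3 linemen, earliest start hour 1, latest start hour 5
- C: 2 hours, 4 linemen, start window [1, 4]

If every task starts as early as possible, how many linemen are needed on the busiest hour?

9

Early-start schedule: A@1, B@1, C@1.
Load per hour: hour 1: 9, hour 2: 6, hour 3: 0, hour 4: 0, hour 5: 0.
Peak is 9.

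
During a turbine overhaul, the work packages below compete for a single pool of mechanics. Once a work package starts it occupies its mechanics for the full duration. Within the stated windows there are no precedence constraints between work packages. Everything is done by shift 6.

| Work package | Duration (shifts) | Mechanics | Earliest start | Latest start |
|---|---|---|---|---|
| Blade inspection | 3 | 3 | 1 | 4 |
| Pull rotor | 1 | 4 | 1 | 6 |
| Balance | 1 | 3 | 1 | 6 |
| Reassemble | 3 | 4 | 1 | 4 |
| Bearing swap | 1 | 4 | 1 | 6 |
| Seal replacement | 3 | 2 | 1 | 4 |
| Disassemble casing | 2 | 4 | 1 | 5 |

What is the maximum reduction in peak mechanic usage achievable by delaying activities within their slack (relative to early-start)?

Early-start peak: s1:24  s2:13  s3:9  s4:0  s5:0  s6:0 ⇒ 24.
Leveled (Blade inspection@1, Pull rotor@1, Balance@2, Reassemble@3, Bearing swap@4, Seal replacement@1, Disassemble casing@5): s1:9  s2:8  s3:9  s4:8  s5:8  s6:4 ⇒ 9.
Reduction 24 − 9 = 15.

15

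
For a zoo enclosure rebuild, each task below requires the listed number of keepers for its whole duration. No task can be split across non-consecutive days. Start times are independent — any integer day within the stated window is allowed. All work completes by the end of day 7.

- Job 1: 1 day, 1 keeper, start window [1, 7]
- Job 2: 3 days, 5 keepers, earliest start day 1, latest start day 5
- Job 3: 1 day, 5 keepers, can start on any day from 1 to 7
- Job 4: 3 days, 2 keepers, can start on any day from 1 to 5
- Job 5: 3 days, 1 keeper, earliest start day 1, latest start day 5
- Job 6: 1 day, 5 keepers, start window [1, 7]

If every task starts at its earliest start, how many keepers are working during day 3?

8

At early start, day 3 has: Job 2, Job 4, Job 5.
Demand: 5 + 2 + 1 = 8.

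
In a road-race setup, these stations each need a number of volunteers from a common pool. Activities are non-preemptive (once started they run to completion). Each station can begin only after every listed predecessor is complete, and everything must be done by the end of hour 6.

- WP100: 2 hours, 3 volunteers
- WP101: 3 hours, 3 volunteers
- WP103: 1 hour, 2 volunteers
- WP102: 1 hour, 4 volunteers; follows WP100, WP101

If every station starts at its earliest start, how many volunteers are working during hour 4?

4

At early start, hour 4 has: WP102.
Demand: 4 = 4.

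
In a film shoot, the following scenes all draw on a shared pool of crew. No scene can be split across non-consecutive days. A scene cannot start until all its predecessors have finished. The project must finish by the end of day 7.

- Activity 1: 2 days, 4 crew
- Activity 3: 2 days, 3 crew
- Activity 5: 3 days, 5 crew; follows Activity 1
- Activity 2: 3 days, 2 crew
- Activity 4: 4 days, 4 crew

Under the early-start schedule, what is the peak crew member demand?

13

Early-start schedule: Activity 1@1, Activity 3@1, Activity 5@3, Activity 2@1, Activity 4@1.
Load per day: day 1: 13, day 2: 13, day 3: 11, day 4: 9, day 5: 5, day 6: 0, day 7: 0.
Peak is 13.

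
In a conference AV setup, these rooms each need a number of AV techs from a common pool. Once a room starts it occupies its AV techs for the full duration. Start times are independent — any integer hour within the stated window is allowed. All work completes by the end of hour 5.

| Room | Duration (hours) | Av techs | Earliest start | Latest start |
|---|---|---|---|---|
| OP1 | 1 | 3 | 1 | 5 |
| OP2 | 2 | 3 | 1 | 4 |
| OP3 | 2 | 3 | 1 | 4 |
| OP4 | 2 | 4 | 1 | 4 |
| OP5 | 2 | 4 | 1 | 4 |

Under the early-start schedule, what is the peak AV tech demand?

Early-start schedule: OP1@1, OP2@1, OP3@1, OP4@1, OP5@1.
Load per hour: hour 1: 17, hour 2: 14, hour 3: 0, hour 4: 0, hour 5: 0.
Peak is 17.

17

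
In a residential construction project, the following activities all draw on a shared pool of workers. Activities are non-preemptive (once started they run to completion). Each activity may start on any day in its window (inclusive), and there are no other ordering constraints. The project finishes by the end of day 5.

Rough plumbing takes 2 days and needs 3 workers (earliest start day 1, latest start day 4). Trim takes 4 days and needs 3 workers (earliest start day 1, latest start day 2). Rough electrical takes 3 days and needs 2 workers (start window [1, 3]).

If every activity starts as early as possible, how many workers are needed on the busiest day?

8

Early-start schedule: Rough plumbing@1, Trim@1, Rough electrical@1.
Load per day: day 1: 8, day 2: 8, day 3: 5, day 4: 3, day 5: 0.
Peak is 8.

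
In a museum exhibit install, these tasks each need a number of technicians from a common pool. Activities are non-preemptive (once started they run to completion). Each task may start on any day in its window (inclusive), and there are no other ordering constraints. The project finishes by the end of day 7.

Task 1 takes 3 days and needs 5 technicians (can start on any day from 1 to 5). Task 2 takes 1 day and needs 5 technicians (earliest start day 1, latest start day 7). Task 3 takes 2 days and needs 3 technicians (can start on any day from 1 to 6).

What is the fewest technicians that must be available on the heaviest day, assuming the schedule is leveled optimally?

Early-start (Task 1@1, Task 2@1, Task 3@1) gives peak 13: d1:13  d2:8  d3:5  d4:0  d5:0  d6:0  d7:0.
Shift Task 2→4, Task 3→5.
Schedule Task 1@1, Task 2@4, Task 3@5: d1:5  d2:5  d3:5  d4:5  d5:3  d6:3  d7:0 — peak 5.

5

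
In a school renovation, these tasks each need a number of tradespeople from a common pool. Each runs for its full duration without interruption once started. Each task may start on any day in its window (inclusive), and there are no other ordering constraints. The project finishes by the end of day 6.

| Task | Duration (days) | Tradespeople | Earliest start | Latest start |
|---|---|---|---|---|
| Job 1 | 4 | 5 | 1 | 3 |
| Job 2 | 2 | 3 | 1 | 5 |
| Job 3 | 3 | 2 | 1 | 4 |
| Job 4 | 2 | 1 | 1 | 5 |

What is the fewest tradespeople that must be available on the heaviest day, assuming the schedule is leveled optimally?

7

Early-start (Job 1@1, Job 2@1, Job 3@1, Job 4@1) gives peak 11: d1:11  d2:11  d3:7  d4:5  d5:0  d6:0.
Shift Job 2→5, Job 4→4.
Schedule Job 1@1, Job 2@5, Job 3@1, Job 4@4: d1:7  d2:7  d3:7  d4:6  d5:4  d6:3 — peak 7.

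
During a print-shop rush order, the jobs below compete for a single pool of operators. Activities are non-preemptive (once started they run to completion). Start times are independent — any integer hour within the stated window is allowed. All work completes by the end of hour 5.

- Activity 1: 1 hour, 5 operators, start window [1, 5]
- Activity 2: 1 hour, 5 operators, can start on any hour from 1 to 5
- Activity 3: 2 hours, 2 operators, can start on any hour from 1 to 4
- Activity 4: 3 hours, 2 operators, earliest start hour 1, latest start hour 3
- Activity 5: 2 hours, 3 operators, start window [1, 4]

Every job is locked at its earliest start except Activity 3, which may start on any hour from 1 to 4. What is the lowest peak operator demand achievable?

Activity 3@1: h1:17  h2:7  h3:2  h4:0  h5:0 → peak 17
Activity 3@2: h1:15  h2:7  h3:4  h4:0  h5:0 → peak 15
Activity 3@3: h1:15  h2:5  h3:4  h4:2  h5:0 → peak 15
Activity 3@4: h1:15  h2:5  h3:2  h4:2  h5:2 → peak 15
Best is Activity 3@2, peak 15.

15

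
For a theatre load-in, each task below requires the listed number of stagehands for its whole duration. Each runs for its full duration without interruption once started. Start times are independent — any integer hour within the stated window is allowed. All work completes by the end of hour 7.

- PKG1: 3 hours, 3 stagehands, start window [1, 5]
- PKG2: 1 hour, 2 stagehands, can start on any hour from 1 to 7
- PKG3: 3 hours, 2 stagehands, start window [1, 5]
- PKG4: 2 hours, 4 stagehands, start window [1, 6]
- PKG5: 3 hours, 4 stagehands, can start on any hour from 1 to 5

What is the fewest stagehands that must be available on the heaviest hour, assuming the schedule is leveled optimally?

7

Early-start (PKG1@1, PKG2@1, PKG3@1, PKG4@1, PKG5@1) gives peak 15: h1:15  h2:13  h3:9  h4:0  h5:0  h6:0  h7:0.
Shift PKG3→4, PKG4→2, PKG5→4.
Schedule PKG1@1, PKG2@1, PKG3@4, PKG4@2, PKG5@4: h1:5  h2:7  h3:7  h4:6  h5:6  h6:6  h7:0 — peak 7.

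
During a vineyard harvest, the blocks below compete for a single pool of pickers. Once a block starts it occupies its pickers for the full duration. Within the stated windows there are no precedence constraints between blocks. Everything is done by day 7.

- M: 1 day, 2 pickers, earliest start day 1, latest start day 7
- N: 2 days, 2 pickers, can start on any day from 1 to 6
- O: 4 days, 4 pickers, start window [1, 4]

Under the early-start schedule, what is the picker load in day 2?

6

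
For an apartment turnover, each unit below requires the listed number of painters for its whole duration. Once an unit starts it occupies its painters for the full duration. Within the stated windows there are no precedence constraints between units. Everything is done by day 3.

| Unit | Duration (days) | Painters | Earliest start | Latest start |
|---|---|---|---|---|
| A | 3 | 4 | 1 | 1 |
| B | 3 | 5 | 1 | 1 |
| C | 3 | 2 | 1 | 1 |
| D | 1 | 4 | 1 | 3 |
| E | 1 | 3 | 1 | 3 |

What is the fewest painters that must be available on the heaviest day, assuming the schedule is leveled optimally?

15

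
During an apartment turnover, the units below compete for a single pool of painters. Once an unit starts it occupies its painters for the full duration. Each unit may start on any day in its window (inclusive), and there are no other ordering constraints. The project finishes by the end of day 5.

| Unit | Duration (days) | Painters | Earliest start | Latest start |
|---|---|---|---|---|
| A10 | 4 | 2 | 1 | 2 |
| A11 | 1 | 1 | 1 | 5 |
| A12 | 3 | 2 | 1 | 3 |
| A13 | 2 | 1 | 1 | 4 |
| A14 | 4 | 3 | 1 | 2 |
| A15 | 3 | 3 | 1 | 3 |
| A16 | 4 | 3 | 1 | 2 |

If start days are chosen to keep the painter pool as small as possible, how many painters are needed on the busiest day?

13

Early-start (A10@1, A11@1, A12@1, A13@1, A14@1, A15@1, A16@1) gives peak 15: d1:15  d2:14  d3:13  d4:8  d5:0.
Shift A15→3.
Schedule A10@1, A11@1, A12@1, A13@1, A14@1, A15@3, A16@1: d1:12  d2:11  d3:13  d4:11  d5:3 — peak 13.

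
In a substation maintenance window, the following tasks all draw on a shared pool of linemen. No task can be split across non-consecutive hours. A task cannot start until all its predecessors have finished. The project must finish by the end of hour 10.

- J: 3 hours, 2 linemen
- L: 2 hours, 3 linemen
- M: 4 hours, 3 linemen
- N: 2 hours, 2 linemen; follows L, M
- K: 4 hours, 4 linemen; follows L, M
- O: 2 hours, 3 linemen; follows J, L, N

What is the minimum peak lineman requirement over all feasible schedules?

6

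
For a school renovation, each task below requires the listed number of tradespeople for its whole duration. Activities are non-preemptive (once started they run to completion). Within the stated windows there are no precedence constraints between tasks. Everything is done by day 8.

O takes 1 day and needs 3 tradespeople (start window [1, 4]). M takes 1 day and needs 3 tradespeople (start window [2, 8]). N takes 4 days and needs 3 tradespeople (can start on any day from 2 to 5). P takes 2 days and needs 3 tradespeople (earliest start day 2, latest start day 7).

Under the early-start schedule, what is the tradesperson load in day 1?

3

At early start, day 1 has: O.
Demand: 3 = 3.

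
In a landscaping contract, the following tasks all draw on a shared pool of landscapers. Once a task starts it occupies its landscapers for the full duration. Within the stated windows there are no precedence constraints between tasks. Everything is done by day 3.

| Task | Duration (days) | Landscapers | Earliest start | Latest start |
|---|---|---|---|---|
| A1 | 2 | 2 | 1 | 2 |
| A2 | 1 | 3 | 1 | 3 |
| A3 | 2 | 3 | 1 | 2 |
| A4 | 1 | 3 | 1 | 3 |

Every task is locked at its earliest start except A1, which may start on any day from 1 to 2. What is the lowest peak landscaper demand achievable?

9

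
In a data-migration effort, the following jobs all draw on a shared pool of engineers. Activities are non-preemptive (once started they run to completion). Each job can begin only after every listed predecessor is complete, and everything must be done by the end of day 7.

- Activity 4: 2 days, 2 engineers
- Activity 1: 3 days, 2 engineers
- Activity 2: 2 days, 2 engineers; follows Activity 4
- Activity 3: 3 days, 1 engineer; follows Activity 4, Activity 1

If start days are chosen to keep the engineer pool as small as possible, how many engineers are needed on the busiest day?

4

Schedule Activity 4@1, Activity 1@1, Activity 2@3, Activity 3@4: d1:4  d2:4  d3:4  d4:3  d5:1  d6:1  d7:0 — peak 4.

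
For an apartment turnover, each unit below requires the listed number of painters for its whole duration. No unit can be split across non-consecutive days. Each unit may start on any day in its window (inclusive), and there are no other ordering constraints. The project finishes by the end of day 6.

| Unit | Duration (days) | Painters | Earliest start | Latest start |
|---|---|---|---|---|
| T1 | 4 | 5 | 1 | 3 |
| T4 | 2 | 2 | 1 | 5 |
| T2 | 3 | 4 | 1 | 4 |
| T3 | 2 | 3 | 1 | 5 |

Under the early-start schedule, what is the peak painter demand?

Early-start schedule: T1@1, T4@1, T2@1, T3@1.
Load per day: day 1: 14, day 2: 14, day 3: 9, day 4: 5, day 5: 0, day 6: 0.
Peak is 14.

14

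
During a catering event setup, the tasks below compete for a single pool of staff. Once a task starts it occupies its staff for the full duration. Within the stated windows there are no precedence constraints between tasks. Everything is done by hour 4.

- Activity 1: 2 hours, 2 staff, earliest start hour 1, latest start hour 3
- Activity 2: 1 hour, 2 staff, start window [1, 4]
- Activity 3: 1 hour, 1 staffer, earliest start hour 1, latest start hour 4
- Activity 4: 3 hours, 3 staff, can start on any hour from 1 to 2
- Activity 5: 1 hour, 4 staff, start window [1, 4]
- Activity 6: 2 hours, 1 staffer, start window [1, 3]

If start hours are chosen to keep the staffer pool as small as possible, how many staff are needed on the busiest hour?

6

Early-start (Activity 1@1, Activity 2@1, Activity 3@1, Activity 4@1, Activity 5@1, Activity 6@1) gives peak 13: h1:13  h2:6  h3:3  h4:0.
Shift Activity 2→3, Activity 5→4, Activity 6→2.
Schedule Activity 1@1, Activity 2@3, Activity 3@1, Activity 4@1, Activity 5@4, Activity 6@2: h1:6  h2:6  h3:6  h4:4 — peak 6.
Total staffer-hours = 22 over 4 hours ⇒ peak ≥ ⌈22/4⌉ = 6, so 6 is optimal.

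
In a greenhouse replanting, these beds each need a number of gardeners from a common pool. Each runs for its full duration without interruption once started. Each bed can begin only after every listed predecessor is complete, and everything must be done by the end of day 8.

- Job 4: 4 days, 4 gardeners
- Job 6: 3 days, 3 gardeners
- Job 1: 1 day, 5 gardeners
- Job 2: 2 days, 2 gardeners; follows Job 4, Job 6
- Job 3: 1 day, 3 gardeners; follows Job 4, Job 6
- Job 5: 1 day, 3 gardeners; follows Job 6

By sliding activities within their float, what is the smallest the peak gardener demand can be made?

7

Early-start (Job 4@1, Job 6@1, Job 1@1, Job 2@5, Job 3@5, Job 5@4) gives peak 12: d1:12  d2:7  d3:7  d4:7  d5:5  d6:2  d7:0  d8:0.
Shift Job 1→5, Job 3→6.
Schedule Job 4@1, Job 6@1, Job 1@5, Job 2@5, Job 3@6, Job 5@4: d1:7  d2:7  d3:7  d4:7  d5:7  d6:5  d7:0  d8:0 — peak 7.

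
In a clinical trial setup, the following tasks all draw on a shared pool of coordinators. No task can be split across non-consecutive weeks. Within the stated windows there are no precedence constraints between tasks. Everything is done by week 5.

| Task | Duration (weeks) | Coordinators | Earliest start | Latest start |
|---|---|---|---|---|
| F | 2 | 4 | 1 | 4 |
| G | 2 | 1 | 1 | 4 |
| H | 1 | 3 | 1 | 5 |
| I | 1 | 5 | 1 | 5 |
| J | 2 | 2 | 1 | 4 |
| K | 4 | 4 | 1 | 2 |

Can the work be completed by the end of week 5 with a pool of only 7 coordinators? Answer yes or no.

Total coordinator-weeks = 38; over 5 weeks the average is 38/5 > 7, so some week must exceed 7.

no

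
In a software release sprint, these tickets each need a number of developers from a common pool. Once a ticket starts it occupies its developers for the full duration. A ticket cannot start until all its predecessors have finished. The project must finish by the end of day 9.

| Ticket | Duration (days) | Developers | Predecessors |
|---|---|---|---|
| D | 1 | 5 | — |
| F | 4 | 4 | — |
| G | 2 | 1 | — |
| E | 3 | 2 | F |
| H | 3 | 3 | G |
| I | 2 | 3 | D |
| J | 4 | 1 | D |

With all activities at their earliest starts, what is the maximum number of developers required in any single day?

11

Early-start schedule: D@1, F@1, G@1, E@5, H@3, I@2, J@2.
Load per day: day 1: 10, day 2: 9, day 3: 11, day 4: 8, day 5: 6, day 6: 2, day 7: 2, day 8: 0, day 9: 0.
Peak is 11.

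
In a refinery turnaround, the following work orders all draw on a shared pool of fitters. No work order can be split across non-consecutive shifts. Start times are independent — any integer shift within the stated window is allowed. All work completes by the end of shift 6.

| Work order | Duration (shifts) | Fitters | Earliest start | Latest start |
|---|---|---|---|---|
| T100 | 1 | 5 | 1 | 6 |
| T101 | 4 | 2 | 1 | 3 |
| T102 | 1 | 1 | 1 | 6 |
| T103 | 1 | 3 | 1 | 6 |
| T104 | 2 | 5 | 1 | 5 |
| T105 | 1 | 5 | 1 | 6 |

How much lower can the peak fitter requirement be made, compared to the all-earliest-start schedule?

Early-start peak: s1:21  s2:7  s3:2  s4:2  s5:0  s6:0 ⇒ 21.
Leveled (T100@1, T101@1, T102@2, T103@2, T104@3, T105@5): s1:7  s2:6  s3:7  s4:7  s5:5  s6:0 ⇒ 7.
Reduction 21 − 7 = 14.

14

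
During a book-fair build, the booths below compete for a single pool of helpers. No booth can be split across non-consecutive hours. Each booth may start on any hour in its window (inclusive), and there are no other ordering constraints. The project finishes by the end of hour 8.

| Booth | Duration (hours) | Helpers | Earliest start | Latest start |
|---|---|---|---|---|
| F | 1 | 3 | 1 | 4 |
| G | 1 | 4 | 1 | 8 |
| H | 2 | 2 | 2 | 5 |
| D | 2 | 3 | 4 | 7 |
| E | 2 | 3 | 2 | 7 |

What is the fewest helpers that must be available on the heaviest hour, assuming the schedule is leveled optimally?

4

Early-start (F@1, G@1, H@2, D@4, E@2) gives peak 7: h1:7  h2:5  h3:5  h4:3  h5:3  h6:0  h7:0  h8:0.
Shift G→2, H→3, D→5, E→7.
Schedule F@1, G@2, H@3, D@5, E@7: h1:3  h2:4  h3:2  h4:2  h5:3  h6:3  h7:3  h8:3 — peak 4.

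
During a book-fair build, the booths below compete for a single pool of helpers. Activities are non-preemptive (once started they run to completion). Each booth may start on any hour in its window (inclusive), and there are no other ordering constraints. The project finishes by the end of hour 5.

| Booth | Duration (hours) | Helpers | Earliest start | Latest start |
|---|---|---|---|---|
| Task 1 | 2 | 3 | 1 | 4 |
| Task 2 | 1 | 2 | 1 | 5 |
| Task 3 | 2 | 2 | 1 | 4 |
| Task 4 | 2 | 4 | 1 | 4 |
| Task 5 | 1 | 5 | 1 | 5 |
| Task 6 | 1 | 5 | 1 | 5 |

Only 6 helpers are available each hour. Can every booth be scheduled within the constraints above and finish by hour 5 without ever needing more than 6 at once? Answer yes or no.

The minimum achievable peak is 7; 6 < 7, so no feasible schedule stays within the cap.

no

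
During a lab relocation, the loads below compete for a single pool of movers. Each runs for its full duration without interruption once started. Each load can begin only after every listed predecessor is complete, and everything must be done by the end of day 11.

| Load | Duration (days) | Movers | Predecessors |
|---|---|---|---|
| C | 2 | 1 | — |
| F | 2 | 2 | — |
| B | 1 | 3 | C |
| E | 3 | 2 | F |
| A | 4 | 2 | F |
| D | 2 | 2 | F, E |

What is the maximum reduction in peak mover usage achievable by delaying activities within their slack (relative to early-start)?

Early-start peak: d1:3  d2:3  d3:7  d4:4  d5:4  d6:4  d7:2  d8:0  d9:0  d10:0  d11:0 ⇒ 7.
Leveled (C@1, F@1, B@3, E@4, A@4, D@7): d1:3  d2:3  d3:3  d4:4  d5:4  d6:4  d7:4  d8:2  d9:0  d10:0  d11:0 ⇒ 4.
Reduction 7 − 4 = 3.

3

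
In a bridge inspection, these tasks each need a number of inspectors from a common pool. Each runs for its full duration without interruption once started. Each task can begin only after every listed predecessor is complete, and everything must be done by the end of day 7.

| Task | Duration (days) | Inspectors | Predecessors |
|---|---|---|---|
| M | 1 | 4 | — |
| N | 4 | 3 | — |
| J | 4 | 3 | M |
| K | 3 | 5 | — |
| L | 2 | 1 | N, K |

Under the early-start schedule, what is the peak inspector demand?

12

Early-start schedule: M@1, N@1, J@2, K@1, L@5.
Load per day: day 1: 12, day 2: 11, day 3: 11, day 4: 6, day 5: 4, day 6: 1, day 7: 0.
Peak is 12.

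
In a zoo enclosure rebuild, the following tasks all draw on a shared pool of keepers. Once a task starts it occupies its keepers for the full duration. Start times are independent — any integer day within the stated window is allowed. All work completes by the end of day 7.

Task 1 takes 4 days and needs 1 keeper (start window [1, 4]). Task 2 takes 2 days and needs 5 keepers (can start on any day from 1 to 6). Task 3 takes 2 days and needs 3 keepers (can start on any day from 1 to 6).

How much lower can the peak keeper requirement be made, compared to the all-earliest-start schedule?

Early-start peak: d1:9  d2:9  d3:1  d4:1  d5:0  d6:0  d7:0 ⇒ 9.
Leveled (Task 1@1, Task 2@5, Task 3@1): d1:4  d2:4  d3:1  d4:1  d5:5  d6:5  d7:0 ⇒ 5.
Reduction 9 − 5 = 4.

4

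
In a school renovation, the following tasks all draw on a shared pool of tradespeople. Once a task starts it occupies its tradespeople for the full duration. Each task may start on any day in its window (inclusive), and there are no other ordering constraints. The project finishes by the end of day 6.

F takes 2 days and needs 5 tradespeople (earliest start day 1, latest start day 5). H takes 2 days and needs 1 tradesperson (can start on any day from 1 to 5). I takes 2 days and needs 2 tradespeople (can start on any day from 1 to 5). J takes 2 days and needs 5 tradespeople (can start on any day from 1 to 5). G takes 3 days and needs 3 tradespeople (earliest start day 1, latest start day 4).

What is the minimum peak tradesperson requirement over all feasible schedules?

8

Early-start (F@1, H@1, I@1, J@1, G@1) gives peak 16: d1:16  d2:16  d3:3  d4:0  d5:0  d6:0.
Shift J→3, G→3.
Schedule F@1, H@1, I@1, J@3, G@3: d1:8  d2:8  d3:8  d4:8  d5:3  d6:0 — peak 8.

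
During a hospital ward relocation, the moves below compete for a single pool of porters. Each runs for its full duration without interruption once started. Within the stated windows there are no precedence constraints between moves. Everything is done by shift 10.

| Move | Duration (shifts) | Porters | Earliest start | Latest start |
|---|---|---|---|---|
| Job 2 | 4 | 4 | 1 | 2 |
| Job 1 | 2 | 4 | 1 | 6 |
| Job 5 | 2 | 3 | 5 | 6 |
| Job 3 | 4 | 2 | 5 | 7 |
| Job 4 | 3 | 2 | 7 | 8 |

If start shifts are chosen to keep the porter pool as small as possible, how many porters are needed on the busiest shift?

7

Early-start (Job 2@1, Job 1@1, Job 5@5, Job 3@5, Job 4@7) gives peak 8: s1:8  s2:8  s3:4  s4:4  s5:5  s6:5  s7:4  s8:4  s9:2  s10:0.
Shift Job 1→5, Job 3→7.
Schedule Job 2@1, Job 1@5, Job 5@5, Job 3@7, Job 4@7: s1:4  s2:4  s3:4  s4:4  s5:7  s6:7  s7:4  s8:4  s9:4  s10:2 — peak 7.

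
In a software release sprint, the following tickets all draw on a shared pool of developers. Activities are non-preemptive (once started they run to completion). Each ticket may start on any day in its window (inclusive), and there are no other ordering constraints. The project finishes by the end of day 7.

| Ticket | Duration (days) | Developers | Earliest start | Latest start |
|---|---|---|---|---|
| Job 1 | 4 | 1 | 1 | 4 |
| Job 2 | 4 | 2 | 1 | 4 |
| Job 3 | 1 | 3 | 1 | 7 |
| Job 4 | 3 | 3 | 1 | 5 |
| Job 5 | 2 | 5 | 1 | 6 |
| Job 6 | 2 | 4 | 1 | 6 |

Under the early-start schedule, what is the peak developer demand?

Early-start schedule: Job 1@1, Job 2@1, Job 3@1, Job 4@1, Job 5@1, Job 6@1.
Load per day: day 1: 18, day 2: 15, day 3: 6, day 4: 3, day 5: 0, day 6: 0, day 7: 0.
Peak is 18.

18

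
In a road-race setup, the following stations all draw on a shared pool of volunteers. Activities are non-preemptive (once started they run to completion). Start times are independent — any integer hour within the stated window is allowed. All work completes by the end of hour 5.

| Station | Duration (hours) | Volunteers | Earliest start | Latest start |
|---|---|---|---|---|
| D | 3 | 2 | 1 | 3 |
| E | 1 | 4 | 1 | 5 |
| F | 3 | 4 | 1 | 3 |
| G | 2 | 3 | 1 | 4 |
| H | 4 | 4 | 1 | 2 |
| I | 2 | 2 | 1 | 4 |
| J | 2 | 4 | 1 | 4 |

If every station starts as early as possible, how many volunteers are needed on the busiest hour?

Early-start schedule: D@1, E@1, F@1, G@1, H@1, I@1, J@1.
Load per hour: hour 1: 23, hour 2: 19, hour 3: 10, hour 4: 4, hour 5: 0.
Peak is 23.

23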